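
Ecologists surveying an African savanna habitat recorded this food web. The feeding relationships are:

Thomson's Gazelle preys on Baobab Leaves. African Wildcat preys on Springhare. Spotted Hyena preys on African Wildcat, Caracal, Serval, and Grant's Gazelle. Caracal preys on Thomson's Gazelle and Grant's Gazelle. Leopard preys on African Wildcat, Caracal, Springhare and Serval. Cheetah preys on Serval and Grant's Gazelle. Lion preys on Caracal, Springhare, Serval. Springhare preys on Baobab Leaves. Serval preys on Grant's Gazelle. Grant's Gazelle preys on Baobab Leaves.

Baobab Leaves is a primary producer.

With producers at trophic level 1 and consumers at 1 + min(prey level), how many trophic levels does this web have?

3

Producers (level 1): Baobab Leaves.
Following each consumer down to its lowest-level prey: Baobab Leaves → Springhare → Leopard (levels 1 through 3).
All prey of Leopard (Springhare 2, Serval 3, African Wildcat 3, Caracal 3) are at level 2 or above, so Leopard is at level 1 + 2 = 3.
Every consumer has at least one prey at level 2 or below, so none exceeds level 3.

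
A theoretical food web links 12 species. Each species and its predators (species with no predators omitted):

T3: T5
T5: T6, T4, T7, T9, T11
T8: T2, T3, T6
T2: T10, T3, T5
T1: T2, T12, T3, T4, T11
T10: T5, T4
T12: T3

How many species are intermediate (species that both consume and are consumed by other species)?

Intermediate species (has both prey and predators): T2, T12, T10, T3, T5.
Count: 5.

5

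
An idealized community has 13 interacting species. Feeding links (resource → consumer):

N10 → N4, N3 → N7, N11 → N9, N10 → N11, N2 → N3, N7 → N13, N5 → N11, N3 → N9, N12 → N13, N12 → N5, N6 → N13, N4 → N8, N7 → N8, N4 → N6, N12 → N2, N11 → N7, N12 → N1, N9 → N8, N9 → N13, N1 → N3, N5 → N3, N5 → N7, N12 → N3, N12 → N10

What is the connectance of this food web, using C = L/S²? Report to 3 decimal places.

C = 0.142

The web has S = 13 species and L = 24 feeding links.
C = L / S² = 24 / 169 = 0.1420 ≈ 0.142.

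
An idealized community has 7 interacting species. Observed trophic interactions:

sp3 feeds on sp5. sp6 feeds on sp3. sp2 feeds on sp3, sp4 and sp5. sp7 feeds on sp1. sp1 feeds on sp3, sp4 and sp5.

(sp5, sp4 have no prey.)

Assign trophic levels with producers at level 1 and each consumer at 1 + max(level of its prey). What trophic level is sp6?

sp5 is a producer → level 1.
sp3 eats sp5 → level 2.
sp6 eats sp3 → level 3.

Trophic level 3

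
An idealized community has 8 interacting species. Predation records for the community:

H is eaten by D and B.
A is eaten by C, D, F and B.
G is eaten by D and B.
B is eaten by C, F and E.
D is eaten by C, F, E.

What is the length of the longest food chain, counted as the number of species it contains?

3 species

One longest chain: A → D → C.
It has 3 species and 2 links.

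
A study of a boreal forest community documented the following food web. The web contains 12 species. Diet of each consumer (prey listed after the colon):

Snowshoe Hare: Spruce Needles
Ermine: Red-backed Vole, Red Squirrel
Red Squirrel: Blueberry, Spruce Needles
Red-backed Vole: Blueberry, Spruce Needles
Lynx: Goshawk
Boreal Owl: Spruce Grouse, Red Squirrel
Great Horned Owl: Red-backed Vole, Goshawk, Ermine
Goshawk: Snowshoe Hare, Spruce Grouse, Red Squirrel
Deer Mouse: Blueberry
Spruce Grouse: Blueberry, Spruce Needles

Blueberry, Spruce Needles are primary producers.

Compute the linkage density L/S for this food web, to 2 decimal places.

L/S = 1.58

There are L = 19 links among S = 12 species.
L/S = 19/12 = 1.5833 ≈ 1.58.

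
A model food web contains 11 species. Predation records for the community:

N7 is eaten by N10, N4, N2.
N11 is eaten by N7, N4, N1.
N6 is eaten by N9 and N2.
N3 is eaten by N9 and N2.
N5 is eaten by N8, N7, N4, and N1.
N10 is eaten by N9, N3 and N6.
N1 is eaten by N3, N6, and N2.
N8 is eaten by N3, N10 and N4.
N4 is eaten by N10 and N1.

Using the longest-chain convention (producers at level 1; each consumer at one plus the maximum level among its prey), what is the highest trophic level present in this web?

Producers (level 1): N11, N5.
N11 → N7 → N4 → N1 → N6 → N9 gives N9 level 6.
No species has a prey at level 6, so no species reaches level 7.

6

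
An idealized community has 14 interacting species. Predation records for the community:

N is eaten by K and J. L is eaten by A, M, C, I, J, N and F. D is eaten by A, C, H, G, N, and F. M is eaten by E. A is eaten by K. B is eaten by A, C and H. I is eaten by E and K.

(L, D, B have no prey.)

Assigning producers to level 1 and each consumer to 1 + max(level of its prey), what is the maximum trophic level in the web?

3

Producers (level 1): L, D, B.
L → N → J gives J level 3.
No species has a prey at level 3, so no species reaches level 4.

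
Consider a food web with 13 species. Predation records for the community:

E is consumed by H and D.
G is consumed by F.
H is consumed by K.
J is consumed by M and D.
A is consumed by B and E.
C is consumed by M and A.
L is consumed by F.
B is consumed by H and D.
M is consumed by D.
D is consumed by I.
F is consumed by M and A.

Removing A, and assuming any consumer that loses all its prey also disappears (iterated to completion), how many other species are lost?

4

Remove A.
Round 1: B (all prey gone), E (all prey gone) → extinct.
Round 2: H (all prey gone) → extinct.
Round 3: K (all prey gone) → extinct.
No further losses. Total secondary extinctions: 4.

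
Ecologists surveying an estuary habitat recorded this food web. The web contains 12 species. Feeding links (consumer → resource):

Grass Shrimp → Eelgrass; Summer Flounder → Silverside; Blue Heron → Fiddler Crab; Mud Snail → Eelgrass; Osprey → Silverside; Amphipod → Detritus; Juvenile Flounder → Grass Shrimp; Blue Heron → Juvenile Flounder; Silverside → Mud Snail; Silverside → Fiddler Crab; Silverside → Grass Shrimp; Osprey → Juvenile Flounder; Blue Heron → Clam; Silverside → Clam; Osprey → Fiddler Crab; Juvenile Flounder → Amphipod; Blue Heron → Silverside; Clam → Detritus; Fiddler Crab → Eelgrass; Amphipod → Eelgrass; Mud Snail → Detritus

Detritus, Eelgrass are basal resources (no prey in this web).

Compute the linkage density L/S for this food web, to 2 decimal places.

There are L = 21 links among S = 12 species.
L/S = 21/12 = 1.7500 ≈ 1.75.

L/S = 1.75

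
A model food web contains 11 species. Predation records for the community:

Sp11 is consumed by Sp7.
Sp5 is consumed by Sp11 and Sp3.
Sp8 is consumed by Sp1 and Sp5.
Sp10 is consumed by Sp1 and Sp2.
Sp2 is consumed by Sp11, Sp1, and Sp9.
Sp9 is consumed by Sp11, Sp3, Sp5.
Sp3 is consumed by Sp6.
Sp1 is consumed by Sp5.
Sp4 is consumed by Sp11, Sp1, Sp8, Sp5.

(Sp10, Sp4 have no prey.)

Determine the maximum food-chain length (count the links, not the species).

5 links

One longest chain: Sp4 → Sp8 → Sp1 → Sp5 → Sp11 → Sp7.
It has 6 species and 5 links.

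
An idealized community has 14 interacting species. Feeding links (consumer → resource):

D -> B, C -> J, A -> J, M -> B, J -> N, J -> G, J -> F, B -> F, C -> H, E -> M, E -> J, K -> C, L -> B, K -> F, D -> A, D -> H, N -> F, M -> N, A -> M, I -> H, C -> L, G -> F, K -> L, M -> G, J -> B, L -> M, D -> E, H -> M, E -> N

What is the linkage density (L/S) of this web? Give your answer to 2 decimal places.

L/S = 2.07

There are L = 29 links among S = 14 species.
L/S = 29/14 = 2.0714 ≈ 2.07.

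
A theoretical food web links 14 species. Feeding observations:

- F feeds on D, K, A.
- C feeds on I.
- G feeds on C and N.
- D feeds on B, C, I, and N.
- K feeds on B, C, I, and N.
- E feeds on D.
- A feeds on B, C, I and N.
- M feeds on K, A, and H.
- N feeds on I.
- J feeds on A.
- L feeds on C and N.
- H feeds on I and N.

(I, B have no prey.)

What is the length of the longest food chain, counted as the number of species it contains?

4 species

One longest chain: I → N → A → M.
It has 4 species and 3 links.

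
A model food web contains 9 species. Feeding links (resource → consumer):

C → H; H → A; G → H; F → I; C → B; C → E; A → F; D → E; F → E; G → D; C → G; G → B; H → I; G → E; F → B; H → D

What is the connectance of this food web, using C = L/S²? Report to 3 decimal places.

C = 0.198

The web has S = 9 species and L = 16 feeding links.
C = L / S² = 16 / 81 = 0.1975 ≈ 0.198.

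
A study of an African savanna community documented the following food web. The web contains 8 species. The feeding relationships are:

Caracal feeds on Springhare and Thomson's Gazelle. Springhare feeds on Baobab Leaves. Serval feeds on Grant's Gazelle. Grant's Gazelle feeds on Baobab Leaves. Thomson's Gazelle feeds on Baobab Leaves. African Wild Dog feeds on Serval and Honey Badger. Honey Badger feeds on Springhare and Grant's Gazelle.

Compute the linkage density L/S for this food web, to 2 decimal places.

L/S = 1.25

There are L = 10 links among S = 8 species.
L/S = 10/8 = 1.2500 ≈ 1.25.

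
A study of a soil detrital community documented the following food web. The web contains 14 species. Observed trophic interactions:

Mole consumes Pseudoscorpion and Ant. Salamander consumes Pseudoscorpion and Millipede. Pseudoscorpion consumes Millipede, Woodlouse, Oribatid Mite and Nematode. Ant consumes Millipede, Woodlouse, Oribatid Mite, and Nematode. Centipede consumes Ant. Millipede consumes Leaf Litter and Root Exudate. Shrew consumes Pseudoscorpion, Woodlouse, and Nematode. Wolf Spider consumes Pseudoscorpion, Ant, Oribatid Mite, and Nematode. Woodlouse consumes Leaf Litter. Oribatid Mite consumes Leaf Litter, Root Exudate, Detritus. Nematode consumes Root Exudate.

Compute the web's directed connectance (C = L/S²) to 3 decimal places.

The web has S = 14 species and L = 27 feeding links.
C = L / S² = 27 / 196 = 0.1378 ≈ 0.138.

C = 0.138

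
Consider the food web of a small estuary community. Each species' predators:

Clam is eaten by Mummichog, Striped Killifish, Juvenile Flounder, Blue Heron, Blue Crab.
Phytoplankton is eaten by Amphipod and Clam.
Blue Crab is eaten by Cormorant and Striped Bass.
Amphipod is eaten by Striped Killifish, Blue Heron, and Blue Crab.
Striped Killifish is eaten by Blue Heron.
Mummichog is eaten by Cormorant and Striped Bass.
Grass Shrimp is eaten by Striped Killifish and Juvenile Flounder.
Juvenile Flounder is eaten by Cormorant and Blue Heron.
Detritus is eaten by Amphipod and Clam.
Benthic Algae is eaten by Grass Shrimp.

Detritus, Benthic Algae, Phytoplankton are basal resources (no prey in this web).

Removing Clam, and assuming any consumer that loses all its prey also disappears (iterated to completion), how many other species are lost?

Remove Clam.
Round 1: Mummichog (all prey gone) → extinct.
No further losses. Total secondary extinctions: 1.

1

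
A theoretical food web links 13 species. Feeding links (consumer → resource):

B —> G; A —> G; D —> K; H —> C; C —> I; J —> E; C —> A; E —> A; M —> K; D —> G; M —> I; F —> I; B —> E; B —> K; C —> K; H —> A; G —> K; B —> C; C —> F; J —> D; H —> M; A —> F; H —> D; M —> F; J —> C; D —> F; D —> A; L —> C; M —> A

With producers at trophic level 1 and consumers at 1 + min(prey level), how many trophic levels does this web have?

Producers (level 1): K, I.
Following each consumer down to its lowest-level prey: I → F → A → E (levels 1 through 4).
All prey of E (A 3) are at level 3 or above, so E is at level 1 + 3 = 4.
Every consumer has at least one prey at level 3 or below, so none exceeds level 4.

4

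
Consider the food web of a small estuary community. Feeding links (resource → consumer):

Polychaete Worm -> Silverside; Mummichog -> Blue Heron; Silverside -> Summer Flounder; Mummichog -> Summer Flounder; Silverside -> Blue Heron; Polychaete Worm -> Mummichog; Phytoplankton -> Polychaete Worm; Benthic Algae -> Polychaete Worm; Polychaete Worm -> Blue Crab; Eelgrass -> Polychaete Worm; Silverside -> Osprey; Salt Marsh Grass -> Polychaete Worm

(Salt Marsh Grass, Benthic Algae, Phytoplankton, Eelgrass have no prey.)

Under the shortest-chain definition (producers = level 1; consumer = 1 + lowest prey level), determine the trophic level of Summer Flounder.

Trophic level 4

Salt Marsh Grass is a producer → level 1.
Polychaete Worm eats Salt Marsh Grass → level 2.
Silverside eats Polychaete Worm → level 3.
Summer Flounder eats Silverside → level 4.
No prey of Summer Flounder is below level 3, so 4 is the minimum.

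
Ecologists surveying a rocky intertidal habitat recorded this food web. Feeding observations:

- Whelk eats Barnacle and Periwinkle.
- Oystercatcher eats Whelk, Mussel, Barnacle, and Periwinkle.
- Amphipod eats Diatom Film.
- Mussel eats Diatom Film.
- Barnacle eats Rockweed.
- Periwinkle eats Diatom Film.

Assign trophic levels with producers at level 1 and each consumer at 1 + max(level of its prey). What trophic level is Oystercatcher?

Trophic level 4

Diatom Film is a producer → level 1.
Periwinkle eats Diatom Film → level 2.
Whelk eats Periwinkle (level 2); other prey at levels: Barnacle 2 → level 3.
Oystercatcher eats Whelk (level 3); other prey at levels: Periwinkle 2, Barnacle 2, Mussel 2 → level 4.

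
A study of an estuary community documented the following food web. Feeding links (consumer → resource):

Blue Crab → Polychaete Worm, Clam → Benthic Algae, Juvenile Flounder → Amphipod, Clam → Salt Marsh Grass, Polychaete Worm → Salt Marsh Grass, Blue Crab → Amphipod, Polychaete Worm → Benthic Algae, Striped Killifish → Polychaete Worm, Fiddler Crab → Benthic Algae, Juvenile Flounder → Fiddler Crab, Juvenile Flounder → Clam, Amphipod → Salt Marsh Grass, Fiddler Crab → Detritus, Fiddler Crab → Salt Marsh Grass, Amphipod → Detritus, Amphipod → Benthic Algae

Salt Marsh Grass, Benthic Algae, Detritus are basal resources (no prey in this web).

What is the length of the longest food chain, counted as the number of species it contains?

One longest chain: Salt Marsh Grass → Polychaete Worm → Blue Crab.
It has 3 species and 2 links.

3 species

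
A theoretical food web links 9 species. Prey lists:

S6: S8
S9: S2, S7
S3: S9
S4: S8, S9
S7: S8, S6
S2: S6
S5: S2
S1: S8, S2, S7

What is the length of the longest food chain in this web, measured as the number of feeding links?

4 links

One longest chain: S8 → S6 → S2 → S9 → S3.
It has 5 species and 4 links.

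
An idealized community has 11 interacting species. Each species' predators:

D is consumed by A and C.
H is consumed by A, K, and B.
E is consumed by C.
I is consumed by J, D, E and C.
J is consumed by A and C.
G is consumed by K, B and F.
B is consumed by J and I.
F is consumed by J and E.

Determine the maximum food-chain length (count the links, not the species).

One longest chain: H → B → I → J → A.
It has 5 species and 4 links.

4 links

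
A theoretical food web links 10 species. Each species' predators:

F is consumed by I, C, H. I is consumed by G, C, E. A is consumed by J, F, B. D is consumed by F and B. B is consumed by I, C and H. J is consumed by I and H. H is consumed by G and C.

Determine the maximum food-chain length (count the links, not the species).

One longest chain: A → J → I → E.
It has 4 species and 3 links.

3 links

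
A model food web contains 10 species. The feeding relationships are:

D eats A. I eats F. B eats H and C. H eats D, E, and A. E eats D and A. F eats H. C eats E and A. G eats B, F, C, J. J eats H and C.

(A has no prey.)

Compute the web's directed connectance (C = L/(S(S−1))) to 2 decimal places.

C = 0.20

The web has S = 10 species and L = 18 feeding links.
C = L / (S(S−1)) = 18 / 90 = 0.2000 ≈ 0.20.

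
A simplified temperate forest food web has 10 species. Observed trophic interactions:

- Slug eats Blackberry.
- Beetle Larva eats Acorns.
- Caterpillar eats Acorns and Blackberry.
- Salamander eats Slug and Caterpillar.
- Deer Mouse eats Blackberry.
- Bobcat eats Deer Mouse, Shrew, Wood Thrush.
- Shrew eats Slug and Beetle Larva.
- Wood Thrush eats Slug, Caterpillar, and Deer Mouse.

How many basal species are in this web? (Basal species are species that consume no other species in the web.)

Basal species (no prey listed): Acorns, Blackberry.
Count: 2.

2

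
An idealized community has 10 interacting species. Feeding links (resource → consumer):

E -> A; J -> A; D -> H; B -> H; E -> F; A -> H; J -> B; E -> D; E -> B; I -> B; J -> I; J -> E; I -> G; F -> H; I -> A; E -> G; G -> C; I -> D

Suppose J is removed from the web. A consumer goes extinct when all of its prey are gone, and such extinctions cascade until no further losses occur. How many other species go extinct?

9

Remove J.
Round 1: E (all prey gone), I (all prey gone) → extinct.
Round 2: G (all prey gone), F (all prey gone), B (all prey gone), A (all prey gone), D (all prey gone) → extinct.
Round 3: C (all prey gone), H (all prey gone) → extinct.
No further losses. Total secondary extinctions: 9.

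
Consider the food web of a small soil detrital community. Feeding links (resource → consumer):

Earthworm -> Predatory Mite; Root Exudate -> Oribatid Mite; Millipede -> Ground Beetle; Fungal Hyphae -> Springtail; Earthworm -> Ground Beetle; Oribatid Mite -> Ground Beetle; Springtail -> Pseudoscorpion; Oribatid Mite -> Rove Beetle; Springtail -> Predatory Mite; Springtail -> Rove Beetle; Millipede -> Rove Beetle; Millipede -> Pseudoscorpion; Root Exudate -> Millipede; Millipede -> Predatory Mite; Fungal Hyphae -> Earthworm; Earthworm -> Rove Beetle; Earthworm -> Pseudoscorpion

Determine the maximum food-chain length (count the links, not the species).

One longest chain: Root Exudate → Millipede → Rove Beetle.
It has 3 species and 2 links.

2 links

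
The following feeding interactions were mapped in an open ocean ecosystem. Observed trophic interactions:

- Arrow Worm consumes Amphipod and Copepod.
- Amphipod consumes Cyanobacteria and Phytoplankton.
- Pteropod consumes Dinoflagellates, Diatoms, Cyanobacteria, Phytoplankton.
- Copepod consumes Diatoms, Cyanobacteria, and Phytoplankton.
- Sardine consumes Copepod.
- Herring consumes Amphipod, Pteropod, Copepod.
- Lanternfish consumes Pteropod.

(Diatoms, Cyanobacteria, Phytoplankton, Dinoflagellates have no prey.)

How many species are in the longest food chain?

One longest chain: Diatoms → Pteropod → Lanternfish.
It has 3 species and 2 links.

3 species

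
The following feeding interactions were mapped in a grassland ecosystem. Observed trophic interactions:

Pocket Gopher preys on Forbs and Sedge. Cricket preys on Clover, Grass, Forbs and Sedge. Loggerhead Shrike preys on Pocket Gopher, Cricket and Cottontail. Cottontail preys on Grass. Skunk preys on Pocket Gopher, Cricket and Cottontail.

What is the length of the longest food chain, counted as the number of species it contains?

3 species

One longest chain: Forbs → Cricket → Loggerhead Shrike.
It has 3 species and 2 links.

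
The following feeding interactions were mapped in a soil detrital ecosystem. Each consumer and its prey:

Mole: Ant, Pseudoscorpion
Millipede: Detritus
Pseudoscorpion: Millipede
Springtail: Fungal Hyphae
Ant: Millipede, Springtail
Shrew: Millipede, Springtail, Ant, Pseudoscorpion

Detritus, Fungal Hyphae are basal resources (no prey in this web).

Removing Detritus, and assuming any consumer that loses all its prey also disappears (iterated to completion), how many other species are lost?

2

Remove Detritus.
Round 1: Millipede (all prey gone) → extinct.
Round 2: Pseudoscorpion (all prey gone) → extinct.
No further losses. Total secondary extinctions: 2.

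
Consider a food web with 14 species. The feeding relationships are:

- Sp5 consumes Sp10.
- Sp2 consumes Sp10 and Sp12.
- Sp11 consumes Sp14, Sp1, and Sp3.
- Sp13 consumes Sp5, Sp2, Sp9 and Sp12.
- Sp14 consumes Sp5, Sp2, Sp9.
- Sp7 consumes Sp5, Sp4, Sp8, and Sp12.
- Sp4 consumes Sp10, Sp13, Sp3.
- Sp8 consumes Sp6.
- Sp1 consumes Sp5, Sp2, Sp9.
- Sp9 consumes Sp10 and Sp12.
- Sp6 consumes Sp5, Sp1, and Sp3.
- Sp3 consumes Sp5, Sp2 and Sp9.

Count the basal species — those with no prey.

2

Basal species (no prey listed): Sp12, Sp10.
Count: 2.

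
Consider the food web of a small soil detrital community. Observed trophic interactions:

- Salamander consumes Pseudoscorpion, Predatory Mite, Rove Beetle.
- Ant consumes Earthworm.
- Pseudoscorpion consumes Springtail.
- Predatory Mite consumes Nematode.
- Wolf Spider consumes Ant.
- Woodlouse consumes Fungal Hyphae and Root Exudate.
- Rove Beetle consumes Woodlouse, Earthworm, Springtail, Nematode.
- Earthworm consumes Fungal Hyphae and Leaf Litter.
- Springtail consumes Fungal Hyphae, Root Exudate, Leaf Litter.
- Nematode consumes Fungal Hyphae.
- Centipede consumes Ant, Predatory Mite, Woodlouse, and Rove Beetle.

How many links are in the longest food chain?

One longest chain: Leaf Litter → Earthworm → Ant → Centipede.
It has 4 species and 3 links.

3 links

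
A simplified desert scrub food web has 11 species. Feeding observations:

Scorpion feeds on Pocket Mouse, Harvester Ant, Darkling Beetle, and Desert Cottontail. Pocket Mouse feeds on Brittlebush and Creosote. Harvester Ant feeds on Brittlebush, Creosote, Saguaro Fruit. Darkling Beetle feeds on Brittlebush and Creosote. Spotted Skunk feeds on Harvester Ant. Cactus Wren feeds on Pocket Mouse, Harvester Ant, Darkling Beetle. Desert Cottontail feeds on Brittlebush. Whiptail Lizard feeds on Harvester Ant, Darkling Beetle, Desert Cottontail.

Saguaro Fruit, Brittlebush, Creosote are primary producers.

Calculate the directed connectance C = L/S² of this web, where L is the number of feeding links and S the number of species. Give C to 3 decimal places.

C = 0.157

The web has S = 11 species and L = 19 feeding links.
C = L / S² = 19 / 121 = 0.1570 ≈ 0.157.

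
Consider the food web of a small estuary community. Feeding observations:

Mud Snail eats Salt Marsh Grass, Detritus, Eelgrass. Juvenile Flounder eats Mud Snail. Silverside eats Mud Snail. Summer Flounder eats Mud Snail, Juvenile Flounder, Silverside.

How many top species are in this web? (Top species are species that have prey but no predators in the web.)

1

Top species (has prey, but nothing eats it): Summer Flounder.
Count: 1.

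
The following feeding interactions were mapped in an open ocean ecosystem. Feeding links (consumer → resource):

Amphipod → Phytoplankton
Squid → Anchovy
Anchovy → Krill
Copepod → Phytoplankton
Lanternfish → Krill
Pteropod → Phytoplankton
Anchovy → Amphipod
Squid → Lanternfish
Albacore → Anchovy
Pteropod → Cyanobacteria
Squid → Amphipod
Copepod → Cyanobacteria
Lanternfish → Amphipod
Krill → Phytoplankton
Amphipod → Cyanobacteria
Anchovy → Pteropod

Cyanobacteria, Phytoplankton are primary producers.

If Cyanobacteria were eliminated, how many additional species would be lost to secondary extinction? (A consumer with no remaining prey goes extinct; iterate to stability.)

Remove Cyanobacteria.
Every predator of it retains at least one other prey: Copepod still has Phytoplankton; Pteropod still has Phytoplankton; Amphipod still has Phytoplankton.
No consumer loses all prey, so no secondary extinctions occur.

0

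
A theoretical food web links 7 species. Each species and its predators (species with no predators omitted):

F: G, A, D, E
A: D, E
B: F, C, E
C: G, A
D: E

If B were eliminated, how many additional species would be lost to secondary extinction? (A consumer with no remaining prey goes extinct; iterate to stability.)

6

Remove B.
Round 1: F (all prey gone), C (all prey gone) → extinct.
Round 2: G (all prey gone), A (all prey gone) → extinct.
Round 3: D (all prey gone) → extinct.
Round 4: E (all prey gone) → extinct.
No further losses. Total secondary extinctions: 6.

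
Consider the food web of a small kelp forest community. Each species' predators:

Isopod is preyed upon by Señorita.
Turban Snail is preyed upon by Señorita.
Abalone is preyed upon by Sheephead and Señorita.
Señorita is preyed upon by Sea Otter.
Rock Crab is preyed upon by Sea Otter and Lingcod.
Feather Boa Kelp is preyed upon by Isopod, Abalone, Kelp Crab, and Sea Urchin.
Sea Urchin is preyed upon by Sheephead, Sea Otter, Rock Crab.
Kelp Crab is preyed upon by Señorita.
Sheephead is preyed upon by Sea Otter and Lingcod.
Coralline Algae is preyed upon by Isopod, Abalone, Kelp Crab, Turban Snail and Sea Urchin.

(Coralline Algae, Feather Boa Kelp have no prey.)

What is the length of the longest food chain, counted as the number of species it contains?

4 species

One longest chain: Coralline Algae → Sea Urchin → Rock Crab → Sea Otter.
It has 4 species and 3 links.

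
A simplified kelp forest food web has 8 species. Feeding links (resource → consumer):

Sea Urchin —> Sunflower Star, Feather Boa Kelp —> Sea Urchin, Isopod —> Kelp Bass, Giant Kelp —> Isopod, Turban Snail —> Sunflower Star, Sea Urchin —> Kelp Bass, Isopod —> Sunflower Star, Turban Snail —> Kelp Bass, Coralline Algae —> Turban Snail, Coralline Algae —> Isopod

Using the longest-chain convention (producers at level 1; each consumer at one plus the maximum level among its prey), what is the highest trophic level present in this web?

3

Producers (level 1): Coralline Algae, Giant Kelp, Feather Boa Kelp.
Coralline Algae → Isopod → Kelp Bass gives Kelp Bass level 3.
No species has a prey at level 3, so no species reaches level 4.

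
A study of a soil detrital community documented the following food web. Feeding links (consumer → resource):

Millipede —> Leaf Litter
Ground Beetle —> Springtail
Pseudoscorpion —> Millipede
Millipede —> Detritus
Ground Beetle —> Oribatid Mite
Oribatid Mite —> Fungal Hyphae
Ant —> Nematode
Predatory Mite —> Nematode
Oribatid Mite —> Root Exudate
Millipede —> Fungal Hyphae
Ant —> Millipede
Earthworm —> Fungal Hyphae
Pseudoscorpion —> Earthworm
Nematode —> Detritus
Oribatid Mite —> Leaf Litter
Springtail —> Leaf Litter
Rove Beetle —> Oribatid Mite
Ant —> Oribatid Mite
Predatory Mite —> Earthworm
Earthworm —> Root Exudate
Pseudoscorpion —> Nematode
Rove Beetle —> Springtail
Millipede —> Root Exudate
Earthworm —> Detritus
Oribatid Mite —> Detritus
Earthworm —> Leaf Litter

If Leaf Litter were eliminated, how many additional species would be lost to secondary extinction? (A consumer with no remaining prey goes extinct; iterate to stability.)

1

Remove Leaf Litter.
Round 1: Springtail (all prey gone) → extinct.
No further losses. Total secondary extinctions: 1.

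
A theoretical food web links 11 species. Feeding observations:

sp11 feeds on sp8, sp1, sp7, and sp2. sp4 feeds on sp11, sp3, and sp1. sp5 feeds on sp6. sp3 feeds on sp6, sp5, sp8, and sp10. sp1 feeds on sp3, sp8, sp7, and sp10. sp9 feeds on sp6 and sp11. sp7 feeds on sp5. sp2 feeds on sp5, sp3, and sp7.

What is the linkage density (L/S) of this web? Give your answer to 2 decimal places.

There are L = 22 links among S = 11 species.
L/S = 22/11 = 2.0000 ≈ 2.00.

L/S = 2.00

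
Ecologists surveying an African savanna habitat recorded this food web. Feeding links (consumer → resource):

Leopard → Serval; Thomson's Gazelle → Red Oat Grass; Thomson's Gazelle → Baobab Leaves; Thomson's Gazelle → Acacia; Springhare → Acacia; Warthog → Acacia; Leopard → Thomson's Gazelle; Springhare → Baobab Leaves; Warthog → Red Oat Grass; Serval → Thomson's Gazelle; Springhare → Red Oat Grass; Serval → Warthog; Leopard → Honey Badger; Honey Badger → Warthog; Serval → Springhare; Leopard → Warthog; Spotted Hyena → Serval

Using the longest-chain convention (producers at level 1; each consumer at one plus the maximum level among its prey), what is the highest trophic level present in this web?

4

Producers (level 1): Acacia, Red Oat Grass, Baobab Leaves.
Acacia → Warthog → Honey Badger → Leopard gives Leopard level 4.
No species has a prey at level 4, so no species reaches level 5.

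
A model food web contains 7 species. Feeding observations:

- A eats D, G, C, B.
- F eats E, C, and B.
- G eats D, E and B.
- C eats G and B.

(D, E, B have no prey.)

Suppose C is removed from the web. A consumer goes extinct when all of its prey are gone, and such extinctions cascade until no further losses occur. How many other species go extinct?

0

Remove C.
Every predator of it retains at least one other prey: F still has E, B; A still has D, B, G.
No consumer loses all prey, so no secondary extinctions occur.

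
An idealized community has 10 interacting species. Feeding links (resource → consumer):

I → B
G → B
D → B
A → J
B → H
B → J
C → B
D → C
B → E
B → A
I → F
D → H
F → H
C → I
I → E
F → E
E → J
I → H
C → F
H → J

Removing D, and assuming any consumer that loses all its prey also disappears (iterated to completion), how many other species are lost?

3

Remove D.
Round 1: C (all prey gone) → extinct.
Round 2: I (all prey gone) → extinct.
Round 3: F (all prey gone) → extinct.
No further losses. Total secondary extinctions: 3.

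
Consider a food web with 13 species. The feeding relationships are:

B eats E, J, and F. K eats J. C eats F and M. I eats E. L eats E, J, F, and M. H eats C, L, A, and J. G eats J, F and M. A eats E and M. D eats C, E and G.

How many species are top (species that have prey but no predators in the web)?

Top species (has prey, but nothing eats it): B, I, K, D, H.
Count: 5.

5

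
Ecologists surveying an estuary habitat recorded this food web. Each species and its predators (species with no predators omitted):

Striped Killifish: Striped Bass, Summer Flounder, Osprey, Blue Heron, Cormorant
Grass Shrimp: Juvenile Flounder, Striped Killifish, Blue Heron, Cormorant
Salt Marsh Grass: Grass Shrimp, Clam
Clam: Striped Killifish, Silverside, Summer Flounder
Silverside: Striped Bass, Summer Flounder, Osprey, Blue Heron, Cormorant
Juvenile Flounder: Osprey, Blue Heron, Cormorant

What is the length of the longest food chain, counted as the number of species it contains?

4 species

One longest chain: Salt Marsh Grass → Grass Shrimp → Striped Killifish → Striped Bass.
It has 4 species and 3 links.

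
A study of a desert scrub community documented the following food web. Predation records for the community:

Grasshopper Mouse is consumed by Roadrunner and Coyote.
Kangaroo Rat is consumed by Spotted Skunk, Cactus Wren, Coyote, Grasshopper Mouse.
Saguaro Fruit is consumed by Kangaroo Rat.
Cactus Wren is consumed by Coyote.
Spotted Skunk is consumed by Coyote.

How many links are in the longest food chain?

3 links

One longest chain: Saguaro Fruit → Kangaroo Rat → Cactus Wren → Coyote.
It has 4 species and 3 links.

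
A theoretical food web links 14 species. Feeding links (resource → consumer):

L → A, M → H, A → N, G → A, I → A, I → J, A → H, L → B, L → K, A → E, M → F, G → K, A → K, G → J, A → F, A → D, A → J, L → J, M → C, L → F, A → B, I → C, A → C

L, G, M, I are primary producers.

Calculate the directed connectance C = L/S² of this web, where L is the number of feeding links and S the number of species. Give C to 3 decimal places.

The web has S = 14 species and L = 23 feeding links.
C = L / S² = 23 / 196 = 0.1173 ≈ 0.117.

C = 0.117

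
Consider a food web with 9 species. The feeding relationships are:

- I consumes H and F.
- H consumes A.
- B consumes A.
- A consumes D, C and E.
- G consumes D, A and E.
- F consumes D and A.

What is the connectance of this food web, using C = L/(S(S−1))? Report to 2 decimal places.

C = 0.17

The web has S = 9 species and L = 12 feeding links.
C = L / (S(S−1)) = 12 / 72 = 0.1667 ≈ 0.17.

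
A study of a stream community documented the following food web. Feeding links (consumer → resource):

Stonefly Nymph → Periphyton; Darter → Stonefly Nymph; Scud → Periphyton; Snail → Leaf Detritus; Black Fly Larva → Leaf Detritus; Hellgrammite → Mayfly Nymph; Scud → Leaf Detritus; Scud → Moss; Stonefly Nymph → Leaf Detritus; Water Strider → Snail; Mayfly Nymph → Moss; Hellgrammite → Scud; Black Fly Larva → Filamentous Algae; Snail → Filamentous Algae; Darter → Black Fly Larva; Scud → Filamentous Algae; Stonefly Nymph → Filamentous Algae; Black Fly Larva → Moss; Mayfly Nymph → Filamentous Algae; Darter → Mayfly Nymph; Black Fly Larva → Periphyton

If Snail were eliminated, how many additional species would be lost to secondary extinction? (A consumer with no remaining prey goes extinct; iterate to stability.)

1

Remove Snail.
Round 1: Water Strider (all prey gone) → extinct.
No further losses. Total secondary extinctions: 1.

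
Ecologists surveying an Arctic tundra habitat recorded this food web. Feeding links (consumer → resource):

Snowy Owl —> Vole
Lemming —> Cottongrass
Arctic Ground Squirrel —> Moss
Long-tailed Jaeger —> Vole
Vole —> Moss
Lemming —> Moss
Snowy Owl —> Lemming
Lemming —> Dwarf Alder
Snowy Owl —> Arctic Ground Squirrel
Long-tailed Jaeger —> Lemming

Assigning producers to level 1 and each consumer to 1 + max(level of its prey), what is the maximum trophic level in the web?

3

Producers (level 1): Cottongrass, Moss, Dwarf Alder.
Cottongrass → Lemming → Long-tailed Jaeger gives Long-tailed Jaeger level 3.
No species has a prey at level 3, so no species reaches level 4.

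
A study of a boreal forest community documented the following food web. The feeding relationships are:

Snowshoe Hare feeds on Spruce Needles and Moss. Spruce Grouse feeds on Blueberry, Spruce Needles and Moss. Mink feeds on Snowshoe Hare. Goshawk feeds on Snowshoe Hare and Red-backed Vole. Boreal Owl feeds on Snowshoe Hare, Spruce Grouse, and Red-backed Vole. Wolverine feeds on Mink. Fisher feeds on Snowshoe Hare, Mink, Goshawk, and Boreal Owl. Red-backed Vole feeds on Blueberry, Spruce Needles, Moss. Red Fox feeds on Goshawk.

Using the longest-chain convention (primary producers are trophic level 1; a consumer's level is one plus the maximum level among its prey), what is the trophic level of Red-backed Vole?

Blueberry is a producer → level 1.
Red-backed Vole eats Blueberry (level 1); other prey at levels: Moss 1, Spruce Needles 1 → level 2.

Trophic level 2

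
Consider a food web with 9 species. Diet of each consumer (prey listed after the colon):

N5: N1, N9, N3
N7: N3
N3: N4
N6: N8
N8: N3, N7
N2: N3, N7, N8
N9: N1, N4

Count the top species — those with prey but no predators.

3

Top species (has prey, but nothing eats it): N5, N2, N6.
Count: 3.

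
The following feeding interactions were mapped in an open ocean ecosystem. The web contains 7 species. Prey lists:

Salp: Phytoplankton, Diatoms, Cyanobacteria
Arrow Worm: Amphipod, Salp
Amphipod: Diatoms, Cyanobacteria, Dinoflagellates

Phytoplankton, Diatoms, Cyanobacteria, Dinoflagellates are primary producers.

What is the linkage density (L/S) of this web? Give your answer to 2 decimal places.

L/S = 1.14

There are L = 8 links among S = 7 species.
L/S = 8/7 = 1.1429 ≈ 1.14.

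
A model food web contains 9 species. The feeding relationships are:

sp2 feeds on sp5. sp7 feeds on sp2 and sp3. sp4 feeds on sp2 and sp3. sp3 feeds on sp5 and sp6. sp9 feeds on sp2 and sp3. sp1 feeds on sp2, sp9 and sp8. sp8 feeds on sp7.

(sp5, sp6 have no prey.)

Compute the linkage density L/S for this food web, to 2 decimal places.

There are L = 13 links among S = 9 species.
L/S = 13/9 = 1.4444 ≈ 1.44.

L/S = 1.44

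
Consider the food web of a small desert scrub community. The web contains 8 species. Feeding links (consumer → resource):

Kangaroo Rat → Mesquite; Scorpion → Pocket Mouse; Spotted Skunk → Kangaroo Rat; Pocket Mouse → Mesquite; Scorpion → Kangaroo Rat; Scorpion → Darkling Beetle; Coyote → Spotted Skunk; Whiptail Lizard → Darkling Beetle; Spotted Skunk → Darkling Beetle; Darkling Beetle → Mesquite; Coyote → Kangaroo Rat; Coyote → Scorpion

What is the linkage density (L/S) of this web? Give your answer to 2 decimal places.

There are L = 12 links among S = 8 species.
L/S = 12/8 = 1.5000 ≈ 1.50.

L/S = 1.50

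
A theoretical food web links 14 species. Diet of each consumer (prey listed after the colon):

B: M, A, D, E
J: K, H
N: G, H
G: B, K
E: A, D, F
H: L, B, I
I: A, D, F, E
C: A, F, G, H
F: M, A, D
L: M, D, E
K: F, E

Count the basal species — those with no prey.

Basal species (no prey listed): M, A, D.
Count: 3.

3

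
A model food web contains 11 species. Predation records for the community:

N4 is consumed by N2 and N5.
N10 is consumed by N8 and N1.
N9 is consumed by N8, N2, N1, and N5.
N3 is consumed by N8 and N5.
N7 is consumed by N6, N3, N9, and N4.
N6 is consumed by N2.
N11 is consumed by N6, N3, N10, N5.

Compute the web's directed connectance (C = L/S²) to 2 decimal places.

C = 0.16

The web has S = 11 species and L = 19 feeding links.
C = L / S² = 19 / 121 = 0.1570 ≈ 0.16.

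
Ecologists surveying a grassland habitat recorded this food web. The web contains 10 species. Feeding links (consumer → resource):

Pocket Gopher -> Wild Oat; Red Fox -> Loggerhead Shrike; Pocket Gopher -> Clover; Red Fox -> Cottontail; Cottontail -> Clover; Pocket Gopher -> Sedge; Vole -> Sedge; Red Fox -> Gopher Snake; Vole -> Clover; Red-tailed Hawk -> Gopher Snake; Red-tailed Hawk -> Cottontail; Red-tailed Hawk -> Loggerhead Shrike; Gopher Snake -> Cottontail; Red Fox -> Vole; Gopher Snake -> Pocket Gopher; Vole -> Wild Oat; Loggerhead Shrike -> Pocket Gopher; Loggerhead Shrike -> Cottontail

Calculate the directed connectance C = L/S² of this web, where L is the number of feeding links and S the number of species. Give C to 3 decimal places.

C = 0.180

The web has S = 10 species and L = 18 feeding links.
C = L / S² = 18 / 100 = 0.1800 ≈ 0.180.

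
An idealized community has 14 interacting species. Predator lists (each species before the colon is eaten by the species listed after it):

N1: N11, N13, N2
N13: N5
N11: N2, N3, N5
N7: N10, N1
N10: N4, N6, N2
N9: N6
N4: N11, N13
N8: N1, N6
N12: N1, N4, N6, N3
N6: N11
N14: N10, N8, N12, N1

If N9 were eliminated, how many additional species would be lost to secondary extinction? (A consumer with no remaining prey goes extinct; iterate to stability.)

0

Remove N9.
Every predator of it retains at least one other prey: N6 still has N10, N8, N12.
No consumer loses all prey, so no secondary extinctions occur.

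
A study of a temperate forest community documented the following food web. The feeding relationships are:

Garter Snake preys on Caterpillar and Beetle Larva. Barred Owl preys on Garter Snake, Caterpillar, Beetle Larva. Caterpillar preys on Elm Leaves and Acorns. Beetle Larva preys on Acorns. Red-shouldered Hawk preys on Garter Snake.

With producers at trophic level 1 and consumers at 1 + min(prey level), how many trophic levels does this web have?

Producers (level 1): Acorns, Elm Leaves.
Following each consumer down to its lowest-level prey: Acorns → Caterpillar → Garter Snake → Red-shouldered Hawk (levels 1 through 4).
All prey of Red-shouldered Hawk (Garter Snake 3) are at level 3 or above, so Red-shouldered Hawk is at level 1 + 3 = 4.
Every consumer has at least one prey at level 3 or below, so none exceeds level 4.

4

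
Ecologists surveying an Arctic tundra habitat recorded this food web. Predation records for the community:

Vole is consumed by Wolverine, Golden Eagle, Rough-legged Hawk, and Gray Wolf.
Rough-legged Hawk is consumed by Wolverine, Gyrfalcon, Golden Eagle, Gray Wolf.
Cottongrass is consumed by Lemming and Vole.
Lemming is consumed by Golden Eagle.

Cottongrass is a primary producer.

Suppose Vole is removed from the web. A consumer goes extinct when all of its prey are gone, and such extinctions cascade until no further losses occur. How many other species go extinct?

4

Remove Vole.
Round 1: Rough-legged Hawk (all prey gone) → extinct.
Round 2: Gray Wolf (all prey gone), Gyrfalcon (all prey gone), Wolverine (all prey gone) → extinct.
No further losses. Total secondary extinctions: 4.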